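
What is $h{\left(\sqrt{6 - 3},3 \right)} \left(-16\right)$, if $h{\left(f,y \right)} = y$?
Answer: $-48$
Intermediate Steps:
$h{\left(\sqrt{6 - 3},3 \right)} \left(-16\right) = 3 \left(-16\right) = -48$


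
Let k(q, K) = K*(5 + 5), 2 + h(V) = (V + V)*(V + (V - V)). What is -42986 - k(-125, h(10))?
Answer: -44966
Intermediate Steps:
h(V) = -2 + 2*V² (h(V) = -2 + (V + V)*(V + (V - V)) = -2 + (2*V)*(V + 0) = -2 + (2*V)*V = -2 + 2*V²)
k(q, K) = 10*K (k(q, K) = K*10 = 10*K)
-42986 - k(-125, h(10)) = -42986 - 10*(-2 + 2*10²) = -42986 - 10*(-2 + 2*100) = -42986 - 10*(-2 + 200) = -42986 - 10*198 = -42986 - 1*1980 = -42986 - 1980 = -44966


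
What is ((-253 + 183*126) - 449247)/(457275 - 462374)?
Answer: 426442/5099 ≈ 83.632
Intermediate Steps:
((-253 + 183*126) - 449247)/(457275 - 462374) = ((-253 + 23058) - 449247)/(-5099) = (22805 - 449247)*(-1/5099) = -426442*(-1/5099) = 426442/5099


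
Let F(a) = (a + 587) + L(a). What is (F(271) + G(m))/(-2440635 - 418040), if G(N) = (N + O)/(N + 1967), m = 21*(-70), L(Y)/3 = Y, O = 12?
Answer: -829029/1420761475 ≈ -0.00058351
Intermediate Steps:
L(Y) = 3*Y
m = -1470
G(N) = (12 + N)/(1967 + N) (G(N) = (N + 12)/(N + 1967) = (12 + N)/(1967 + N))
F(a) = 587 + 4*a (F(a) = (a + 587) + 3*a = (587 + a) + 3*a = 587 + 4*a)
(F(271) + G(m))/(-2440635 - 418040) = ((587 + 4*271) + (12 - 1470)/(1967 - 1470))/(-2440635 - 418040) = ((587 + 1084) - 1458/497)/(-2858675) = (1671 + (1/497)*(-1458))*(-1/2858675) = (1671 - 1458/497)*(-1/2858675) = (829029/497)*(-1/2858675) = -829029/1420761475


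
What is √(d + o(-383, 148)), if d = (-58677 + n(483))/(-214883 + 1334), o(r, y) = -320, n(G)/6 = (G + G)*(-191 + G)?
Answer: I*√1660211430535/71183 ≈ 18.101*I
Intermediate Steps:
n(G) = 12*G*(-191 + G) (n(G) = 6*((G + G)*(-191 + G)) = 6*((2*G)*(-191 + G)) = 6*(2*G*(-191 + G)) = 12*G*(-191 + G))
d = -544585/71183 (d = (-58677 + 12*483*(-191 + 483))/(-214883 + 1334) = (-58677 + 12*483*292)/(-213549) = (-58677 + 1692432)*(-1/213549) = 1633755*(-1/213549) = -544585/71183 ≈ -7.6505)
√(d + o(-383, 148)) = √(-544585/71183 - 320) = √(-23323145/71183) = I*√1660211430535/71183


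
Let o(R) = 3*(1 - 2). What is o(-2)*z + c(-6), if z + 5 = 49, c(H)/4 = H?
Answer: -156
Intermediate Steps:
c(H) = 4*H
o(R) = -3 (o(R) = 3*(-1) = -3)
z = 44 (z = -5 + 49 = 44)
o(-2)*z + c(-6) = -3*44 + 4*(-6) = -132 - 24 = -156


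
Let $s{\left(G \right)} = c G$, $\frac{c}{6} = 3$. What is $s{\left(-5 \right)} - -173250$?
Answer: $173160$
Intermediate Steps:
$c = 18$ ($c = 6 \cdot 3 = 18$)
$s{\left(G \right)} = 18 G$
$s{\left(-5 \right)} - -173250 = 18 \left(-5\right) - -173250 = -90 + 173250 = 173160$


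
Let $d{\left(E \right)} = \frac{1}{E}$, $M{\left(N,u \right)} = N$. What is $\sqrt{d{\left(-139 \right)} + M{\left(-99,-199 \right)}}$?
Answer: $\frac{i \sqrt{1912918}}{139} \approx 9.9502 i$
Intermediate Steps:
$\sqrt{d{\left(-139 \right)} + M{\left(-99,-199 \right)}} = \sqrt{\frac{1}{-139} - 99} = \sqrt{- \frac{1}{139} - 99} = \sqrt{- \frac{13762}{139}} = \frac{i \sqrt{1912918}}{139}$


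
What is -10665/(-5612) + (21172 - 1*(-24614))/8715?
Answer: 116632169/16302860 ≈ 7.1541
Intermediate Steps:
-10665/(-5612) + (21172 - 1*(-24614))/8715 = -10665*(-1/5612) + (21172 + 24614)*(1/8715) = 10665/5612 + 45786*(1/8715) = 10665/5612 + 15262/2905 = 116632169/16302860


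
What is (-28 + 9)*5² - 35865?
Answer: -36340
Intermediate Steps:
(-28 + 9)*5² - 35865 = -19*25 - 35865 = -475 - 35865 = -36340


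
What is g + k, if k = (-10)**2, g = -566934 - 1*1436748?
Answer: -2003582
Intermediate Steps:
g = -2003682 (g = -566934 - 1436748 = -2003682)
k = 100
g + k = -2003682 + 100 = -2003582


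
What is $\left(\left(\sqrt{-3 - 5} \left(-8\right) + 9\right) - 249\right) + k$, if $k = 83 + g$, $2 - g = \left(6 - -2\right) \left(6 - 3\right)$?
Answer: $-179 - 16 i \sqrt{2} \approx -179.0 - 22.627 i$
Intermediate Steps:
$g = -22$ ($g = 2 - \left(6 - -2\right) \left(6 - 3\right) = 2 - \left(6 + 2\right) 3 = 2 - 8 \cdot 3 = 2 - 24 = -22$)
$k = 61$ ($k = 83 - 22 = 61$)
$\left(\left(\sqrt{-3 - 5} \left(-8\right) + 9\right) - 249\right) + k = \left(\left(\sqrt{-3 - 5} \left(-8\right) + 9\right) - 249\right) + 61 = \left(\left(\sqrt{-8} \left(-8\right) + 9\right) - 249\right) + 61 = \left(\left(2 i \sqrt{2} \left(-8\right) + 9\right) - 249\right) + 61 = \left(\left(- 16 i \sqrt{2} + 9\right) - 249\right) + 61 = \left(\left(9 - 16 i \sqrt{2}\right) - 249\right) + 61 = \left(-240 - 16 i \sqrt{2}\right) + 61 = -179 - 16 i \sqrt{2}$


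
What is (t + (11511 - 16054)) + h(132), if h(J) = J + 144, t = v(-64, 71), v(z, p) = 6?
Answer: -4261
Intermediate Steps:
t = 6
h(J) = 144 + J
(t + (11511 - 16054)) + h(132) = (6 + (11511 - 16054)) + (144 + 132) = (6 - 4543) + 276 = -4537 + 276 = -4261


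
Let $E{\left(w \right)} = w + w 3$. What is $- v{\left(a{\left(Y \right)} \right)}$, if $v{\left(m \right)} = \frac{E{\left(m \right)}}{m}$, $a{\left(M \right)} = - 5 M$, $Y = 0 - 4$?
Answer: $-4$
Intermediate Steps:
$E{\left(w \right)} = 4 w$ ($E{\left(w \right)} = w + 3 w = 4 w$)
$Y = -4$
$v{\left(m \right)} = 4$ ($v{\left(m \right)} = \frac{4 m}{m} = 4$)
$- v{\left(a{\left(Y \right)} \right)} = \left(-1\right) 4 = -4$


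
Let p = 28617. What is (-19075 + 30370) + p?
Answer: 39912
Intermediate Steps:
(-19075 + 30370) + p = (-19075 + 30370) + 28617 = 11295 + 28617 = 39912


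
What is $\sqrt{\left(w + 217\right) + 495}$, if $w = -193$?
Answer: $\sqrt{519} \approx 22.782$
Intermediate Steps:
$\sqrt{\left(w + 217\right) + 495} = \sqrt{\left(-193 + 217\right) + 495} = \sqrt{24 + 495} = \sqrt{519}$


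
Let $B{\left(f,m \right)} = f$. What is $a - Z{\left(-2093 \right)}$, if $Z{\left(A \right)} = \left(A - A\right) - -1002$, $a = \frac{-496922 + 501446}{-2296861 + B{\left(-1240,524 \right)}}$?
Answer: $- \frac{177130902}{176777} \approx -1002.0$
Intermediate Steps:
$a = - \frac{348}{176777}$ ($a = \frac{-496922 + 501446}{-2296861 - 1240} = \frac{4524}{-2298101} = 4524 \left(- \frac{1}{2298101}\right) = - \frac{348}{176777} \approx -0.0019686$)
$Z{\left(A \right)} = 1002$ ($Z{\left(A \right)} = 0 + 1002 = 1002$)
$a - Z{\left(-2093 \right)} = - \frac{348}{176777} - 1002 = - \frac{177130902}{176777}$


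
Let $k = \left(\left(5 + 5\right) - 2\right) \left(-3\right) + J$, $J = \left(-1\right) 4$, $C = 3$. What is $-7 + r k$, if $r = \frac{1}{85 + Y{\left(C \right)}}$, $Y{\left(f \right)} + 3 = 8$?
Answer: $- \frac{329}{45} \approx -7.3111$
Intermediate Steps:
$Y{\left(f \right)} = 5$ ($Y{\left(f \right)} = -3 + 8 = 5$)
$J = -4$
$r = \frac{1}{90}$ ($r = \frac{1}{85 + 5} = \frac{1}{90} \approx 0.011111$)
$k = -28$ ($k = \left(\left(5 + 5\right) - 2\right) \left(-3\right) - 4 = \left(10 - 2\right) \left(-3\right) - 4 = 8 \left(-3\right) - 4 = -24 - 4 = -28$)
$-7 + r k = -7 + \frac{1}{90} \left(-28\right) = -7 - \frac{14}{45} = - \frac{329}{45}$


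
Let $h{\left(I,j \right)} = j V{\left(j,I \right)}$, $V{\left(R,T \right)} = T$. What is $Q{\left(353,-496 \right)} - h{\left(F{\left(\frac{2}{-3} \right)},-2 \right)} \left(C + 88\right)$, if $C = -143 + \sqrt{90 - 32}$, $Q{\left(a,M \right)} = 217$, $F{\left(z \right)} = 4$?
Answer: $-223 + 8 \sqrt{58} \approx -162.07$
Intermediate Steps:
$h{\left(I,j \right)} = I j$ ($h{\left(I,j \right)} = j I = I j$)
$C = -143 + \sqrt{58} \approx -135.38$
$Q{\left(353,-496 \right)} - h{\left(F{\left(\frac{2}{-3} \right)},-2 \right)} \left(C + 88\right) = 217 - 4 \left(-2\right) \left(\left(-143 + \sqrt{58}\right) + 88\right) = 217 - - 8 \left(-55 + \sqrt{58}\right) = 217 - \left(440 - 8 \sqrt{58}\right) = -223 + 8 \sqrt{58}$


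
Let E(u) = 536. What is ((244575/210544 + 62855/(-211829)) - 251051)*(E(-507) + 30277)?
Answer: -345002886719911604673/44599324976 ≈ -7.7356e+9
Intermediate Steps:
((244575/210544 + 62855/(-211829)) - 251051)*(E(-507) + 30277) = ((244575/210544 + 62855/(-211829)) - 251051)*(536 + 30277) = ((244575*(1/210544) + 62855*(-1/211829)) - 251051)*30813 = ((244575/210544 - 62855/211829) - 251051)*30813 = (38574334555/44599324976 - 251051)*30813 = -11196666560215221/44599324976*30813 = -345002886719911604673/44599324976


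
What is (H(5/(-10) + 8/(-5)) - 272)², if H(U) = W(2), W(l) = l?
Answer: 72900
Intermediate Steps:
H(U) = 2
(H(5/(-10) + 8/(-5)) - 272)² = (2 - 272)² = (-270)² = 72900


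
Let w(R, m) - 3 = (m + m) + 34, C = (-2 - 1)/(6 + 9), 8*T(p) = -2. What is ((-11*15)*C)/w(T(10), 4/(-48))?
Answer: 198/221 ≈ 0.89593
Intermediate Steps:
T(p) = -1/4 (T(p) = (1/8)*(-2) = -1/4)
C = -1/5 (C = -3/15 = -3*1/15 = -1/5 ≈ -0.20000)
w(R, m) = 37 + 2*m (w(R, m) = 3 + ((m + m) + 34) = 3 + (2*m + 34) = 3 + (34 + 2*m) = 37 + 2*m)
((-11*15)*C)/w(T(10), 4/(-48)) = (-11*15*(-1/5))/(37 + 2*(4/(-48))) = (-165*(-1/5))/(37 + 2*(4*(-1/48))) = 33/(37 + 2*(-1/12)) = 33/(37 - 1/6) = 33/(221/6) = 33*(6/221) = 198/221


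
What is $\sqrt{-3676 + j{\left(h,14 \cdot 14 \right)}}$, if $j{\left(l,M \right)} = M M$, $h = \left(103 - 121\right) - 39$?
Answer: $6 \sqrt{965} \approx 186.39$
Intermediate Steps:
$h = -57$ ($h = -18 - 39 = -57$)
$j{\left(l,M \right)} = M^{2}$
$\sqrt{-3676 + j{\left(h,14 \cdot 14 \right)}} = \sqrt{-3676 + \left(14 \cdot 14\right)^{2}} = \sqrt{-3676 + 196^{2}} = \sqrt{-3676 + 38416} = \sqrt{34740} = 6 \sqrt{965}$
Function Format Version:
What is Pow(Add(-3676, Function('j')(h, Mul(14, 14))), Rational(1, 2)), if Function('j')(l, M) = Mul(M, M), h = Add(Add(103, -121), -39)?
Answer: Mul(6, Pow(965, Rational(1, 2))) ≈ 186.39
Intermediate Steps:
h = -57 (h = Add(-18, -39) = -57)
Function('j')(l, M) = Pow(M, 2)
Pow(Add(-3676, Function('j')(h, Mul(14, 14))), Rational(1, 2)) = Pow(Add(-3676, Pow(Mul(14, 14), 2)), Rational(1, 2)) = Pow(Add(-3676, Pow(196, 2)), Rational(1, 2)) = Pow(Add(-3676, 38416), Rational(1, 2)) = Pow(34740, Rational(1, 2)) = Mul(6, Pow(965, Rational(1, 2)))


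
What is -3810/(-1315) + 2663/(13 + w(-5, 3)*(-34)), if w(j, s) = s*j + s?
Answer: 1021171/110723 ≈ 9.2227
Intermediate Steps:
w(j, s) = s + j*s (w(j, s) = j*s + s = s + j*s)
-3810/(-1315) + 2663/(13 + w(-5, 3)*(-34)) = -3810/(-1315) + 2663/(13 + (3*(1 - 5))*(-34)) = -3810*(-1/1315) + 2663/(13 + (3*(-4))*(-34)) = 762/263 + 2663/(13 - 12*(-34)) = 762/263 + 2663/(13 + 408) = 762/263 + 2663/421 = 1021171/110723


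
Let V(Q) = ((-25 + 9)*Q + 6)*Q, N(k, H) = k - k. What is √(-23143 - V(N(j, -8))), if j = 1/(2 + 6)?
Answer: I*√23143 ≈ 152.13*I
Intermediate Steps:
j = ⅛ (j = 1/8 = ⅛ ≈ 0.12500)
N(k, H) = 0
V(Q) = Q*(6 - 16*Q) (V(Q) = (-16*Q + 6)*Q = (6 - 16*Q)*Q = Q*(6 - 16*Q))
√(-23143 - V(N(j, -8))) = √(-23143 - 2*0*(3 - 8*0)) = √(-23143 - 2*0*(3 + 0)) = √(-23143 - 2*0*3) = √(-23143 - 1*0) = √(-23143 + 0) = √(-23143) = I*√23143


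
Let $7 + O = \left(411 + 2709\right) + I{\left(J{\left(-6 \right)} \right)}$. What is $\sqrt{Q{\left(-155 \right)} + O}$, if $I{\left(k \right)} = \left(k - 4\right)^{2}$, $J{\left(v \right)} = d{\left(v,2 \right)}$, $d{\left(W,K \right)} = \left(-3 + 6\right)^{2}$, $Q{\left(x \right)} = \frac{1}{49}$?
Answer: $\frac{\sqrt{153763}}{7} \approx 56.018$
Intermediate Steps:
$Q{\left(x \right)} = \frac{1}{49}$
$d{\left(W,K \right)} = 9$ ($d{\left(W,K \right)} = 3^{2} = 9$)
$J{\left(v \right)} = 9$
$I{\left(k \right)} = \left(-4 + k\right)^{2}$
$O = 3138$ ($O = -7 + \left(\left(411 + 2709\right) + \left(-4 + 9\right)^{2}\right) = -7 + \left(3120 + 5^{2}\right) = -7 + \left(3120 + 25\right) = -7 + 3145 = 3138$)
$\sqrt{Q{\left(-155 \right)} + O} = \sqrt{\frac{1}{49} + 3138} = \sqrt{\frac{153763}{49}} = \frac{\sqrt{153763}}{7}$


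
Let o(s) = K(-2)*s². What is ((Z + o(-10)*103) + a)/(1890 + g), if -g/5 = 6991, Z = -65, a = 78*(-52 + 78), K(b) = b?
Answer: 18637/33065 ≈ 0.56365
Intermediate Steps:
a = 2028 (a = 78*26 = 2028)
o(s) = -2*s²
g = -34955 (g = -5*6991 = -34955)
((Z + o(-10)*103) + a)/(1890 + g) = ((-65 - 2*(-10)²*103) + 2028)/(1890 - 34955) = ((-65 - 2*100*103) + 2028)/(-33065) = ((-65 - 200*103) + 2028)*(-1/33065) = ((-65 - 20600) + 2028)*(-1/33065) = (-20665 + 2028)*(-1/33065) = -18637*(-1/33065) = 18637/33065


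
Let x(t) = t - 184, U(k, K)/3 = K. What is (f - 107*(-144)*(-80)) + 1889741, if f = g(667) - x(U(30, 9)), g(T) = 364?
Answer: 657622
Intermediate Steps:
U(k, K) = 3*K
x(t) = -184 + t
f = 521 (f = 364 - (-184 + 3*9) = 364 - (-184 + 27) = 364 - 1*(-157) = 364 + 157 = 521)
(f - 107*(-144)*(-80)) + 1889741 = (521 - 107*(-144)*(-80)) + 1889741 = (521 + 15408*(-80)) + 1889741 = (521 - 1232640) + 1889741 = -1232119 + 1889741 = 657622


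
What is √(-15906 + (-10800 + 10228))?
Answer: I*√16478 ≈ 128.37*I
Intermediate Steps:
√(-15906 + (-10800 + 10228)) = √(-15906 - 572) = √(-16478) = I*√16478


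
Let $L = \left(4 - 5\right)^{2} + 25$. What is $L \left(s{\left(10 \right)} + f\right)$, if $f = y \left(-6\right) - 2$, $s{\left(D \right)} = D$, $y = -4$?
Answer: $832$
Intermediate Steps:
$L = 26$ ($L = \left(-1\right)^{2} + 25 = 1 + 25 = 26$)
$f = 22$ ($f = \left(-4\right) \left(-6\right) - 2 = 24 - 2 = 22$)
$L \left(s{\left(10 \right)} + f\right) = 26 \left(10 + 22\right) = 26 \cdot 32 = 832$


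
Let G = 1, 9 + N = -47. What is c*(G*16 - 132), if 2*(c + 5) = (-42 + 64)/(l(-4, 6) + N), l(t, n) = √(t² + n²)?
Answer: 465044/771 + 638*√13/771 ≈ 606.15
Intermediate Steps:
N = -56 (N = -9 - 47 = -56)
l(t, n) = √(n² + t²)
c = -5 + 11/(-56 + 2*√13) (c = -5 + ((-42 + 64)/(√(6² + (-4)²) - 56))/2 = -5 + (22/(√(36 + 16) - 56))/2 = -5 + (22/(√52 - 56))/2 = -5 + (22/(2*√13 - 56))/2 = -5 + (22/(-56 + 2*√13))/2 = -5 + 11/(-56 + 2*√13) ≈ -5.2255)
c*(G*16 - 132) = (-4009/771 - 11*√13/1542)*(1*16 - 132) = (-4009/771 - 11*√13/1542)*(16 - 132) = (-4009/771 - 11*√13/1542)*(-116) = 465044/771 + 638*√13/771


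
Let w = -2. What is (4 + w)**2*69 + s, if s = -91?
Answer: 185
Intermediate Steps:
(4 + w)**2*69 + s = (4 - 2)**2*69 - 91 = 2**2*69 - 91 = 4*69 - 91 = 276 - 91 = 185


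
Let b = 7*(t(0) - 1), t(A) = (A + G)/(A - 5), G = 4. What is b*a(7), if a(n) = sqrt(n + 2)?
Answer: -189/5 ≈ -37.800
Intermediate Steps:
a(n) = sqrt(2 + n)
t(A) = (4 + A)/(-5 + A) (t(A) = (A + 4)/(A - 5) = (4 + A)/(-5 + A))
b = -63/5 (b = 7*((4 + 0)/(-5 + 0) - 1) = 7*(4/(-5) - 1) = 7*(-1/5*4 - 1) = 7*(-4/5 - 1) = 7*(-9/5) = -63/5 ≈ -12.600)
b*a(7) = -63*sqrt(2 + 7)/5 = -63*sqrt(9)/5 = -63/5*3 = -189/5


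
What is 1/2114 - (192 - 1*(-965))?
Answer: -2445897/2114 ≈ -1157.0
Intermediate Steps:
1/2114 - (192 - 1*(-965)) = 1/2114 - (192 + 965) = 1/2114 - 1*1157 = 1/2114 - 1157 = -2445897/2114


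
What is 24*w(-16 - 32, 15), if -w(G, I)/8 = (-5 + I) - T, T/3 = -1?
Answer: -2496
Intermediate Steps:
T = -3 (T = 3*(-1) = -3)
w(G, I) = 16 - 8*I (w(G, I) = -8*((-5 + I) - 1*(-3)) = -8*((-5 + I) + 3) = -8*(-2 + I) = 16 - 8*I)
24*w(-16 - 32, 15) = 24*(16 - 8*15) = 24*(16 - 120) = 24*(-104) = -2496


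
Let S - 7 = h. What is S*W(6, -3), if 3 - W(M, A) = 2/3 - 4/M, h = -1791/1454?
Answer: 25161/1454 ≈ 17.305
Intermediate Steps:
h = -1791/1454 (h = -1791*1/1454 = -1791/1454 ≈ -1.2318)
S = 8387/1454 (S = 7 - 1791/1454 = 8387/1454 ≈ 5.7682)
W(M, A) = 7/3 + 4/M (W(M, A) = 3 - (2/3 - 4/M) = 3 - (2*(⅓) - 4/M) = 3 - (⅔ - 4/M) = 3 + (-⅔ + 4/M) = 7/3 + 4/M)
S*W(6, -3) = 8387*(7/3 + 4/6)/1454 = 8387*(7/3 + 4*(⅙))/1454 = 8387*(7/3 + ⅔)/1454 = (8387/1454)*3 = 25161/1454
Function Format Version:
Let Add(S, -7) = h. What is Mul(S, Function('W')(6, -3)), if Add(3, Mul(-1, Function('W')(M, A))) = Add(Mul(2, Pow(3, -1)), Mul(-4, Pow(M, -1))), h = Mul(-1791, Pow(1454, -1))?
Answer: Rational(25161, 1454) ≈ 17.305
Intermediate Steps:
h = Rational(-1791, 1454) (h = Mul(-1791, Rational(1, 1454)) = Rational(-1791, 1454) ≈ -1.2318)
S = Rational(8387, 1454) (S = Add(7, Rational(-1791, 1454)) = Rational(8387, 1454) ≈ 5.7682)
Function('W')(M, A) = Add(Rational(7, 3), Mul(4, Pow(M, -1))) (Function('W')(M, A) = Add(3, Mul(-1, Add(Mul(2, Pow(3, -1)), Mul(-4, Pow(M, -1))))) = Add(3, Mul(-1, Add(Mul(2, Rational(1, 3)), Mul(-4, Pow(M, -1))))) = Add(3, Mul(-1, Add(Rational(2, 3), Mul(-4, Pow(M, -1))))) = Add(3, Add(Rational(-2, 3), Mul(4, Pow(M, -1)))) = Add(Rational(7, 3), Mul(4, Pow(M, -1))))
Mul(S, Function('W')(6, -3)) = Mul(Rational(8387, 1454), Add(Rational(7, 3), Mul(4, Pow(6, -1)))) = Mul(Rational(8387, 1454), Add(Rational(7, 3), Mul(4, Rational(1, 6)))) = Mul(Rational(8387, 1454), Add(Rational(7, 3), Rational(2, 3))) = Mul(Rational(8387, 1454), 3) = Rational(25161, 1454)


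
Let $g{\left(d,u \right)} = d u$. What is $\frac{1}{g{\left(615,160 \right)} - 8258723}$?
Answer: $- \frac{1}{8160323} \approx -1.2254 \cdot 10^{-7}$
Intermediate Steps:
$\frac{1}{g{\left(615,160 \right)} - 8258723} = \frac{1}{615 \cdot 160 - 8258723} = \frac{1}{98400 - 8258723} = \frac{1}{-8160323} = - \frac{1}{8160323}$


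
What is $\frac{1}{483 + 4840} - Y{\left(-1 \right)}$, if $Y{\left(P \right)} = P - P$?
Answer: $\frac{1}{5323} \approx 0.00018786$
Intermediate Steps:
$Y{\left(P \right)} = 0$
$\frac{1}{483 + 4840} - Y{\left(-1 \right)} = \frac{1}{483 + 4840} - 0 = \frac{1}{5323} + 0 = \frac{1}{5323}$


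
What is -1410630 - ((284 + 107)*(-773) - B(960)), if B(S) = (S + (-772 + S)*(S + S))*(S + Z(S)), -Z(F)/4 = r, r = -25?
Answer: 382526813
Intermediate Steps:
Z(F) = 100 (Z(F) = -4*(-25) = 100)
B(S) = (100 + S)*(S + 2*S*(-772 + S)) (B(S) = (S + (-772 + S)*(S + S))*(S + 100) = (S + (-772 + S)*(2*S))*(100 + S) = (S + 2*S*(-772 + S))*(100 + S) = (100 + S)*(S + 2*S*(-772 + S)))
-1410630 - ((284 + 107)*(-773) - B(960)) = -1410630 - ((284 + 107)*(-773) - 960*(-154300 - 1343*960 + 2*960²)) = -1410630 - (391*(-773) - 960*(-154300 - 1289280 + 2*921600)) = -1410630 - (-302243 - 960*(-154300 - 1289280 + 1843200)) = -1410630 - (-302243 - 960*399620) = -1410630 - (-302243 - 1*383635200) = -1410630 - (-302243 - 383635200) = -1410630 - 1*(-383937443) = -1410630 + 383937443 = 382526813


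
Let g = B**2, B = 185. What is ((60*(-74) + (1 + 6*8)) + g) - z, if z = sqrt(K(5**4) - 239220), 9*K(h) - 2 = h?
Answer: 29834 - I*sqrt(2152353)/3 ≈ 29834.0 - 489.03*I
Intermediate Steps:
K(h) = 2/9 + h/9
g = 34225 (g = 185**2 = 34225)
z = I*sqrt(2152353)/3 (z = sqrt((2/9 + (1/9)*5**4) - 239220) = sqrt((2/9 + (1/9)*625) - 239220) = sqrt((2/9 + 625/9) - 239220) = sqrt(209/3 - 239220) = sqrt(-717451/3) = I*sqrt(2152353)/3 ≈ 489.03*I)
((60*(-74) + (1 + 6*8)) + g) - z = ((60*(-74) + (1 + 6*8)) + 34225) - I*sqrt(2152353)/3 = ((-4440 + (1 + 48)) + 34225) - I*sqrt(2152353)/3 = ((-4440 + 49) + 34225) - I*sqrt(2152353)/3 = (-4391 + 34225) - I*sqrt(2152353)/3 = 29834 - I*sqrt(2152353)/3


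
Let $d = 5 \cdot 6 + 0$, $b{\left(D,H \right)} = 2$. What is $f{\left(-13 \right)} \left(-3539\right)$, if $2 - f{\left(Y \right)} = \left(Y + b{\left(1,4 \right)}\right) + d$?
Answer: $60163$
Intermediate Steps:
$d = 30$ ($d = 30 + 0 = 30$)
$f{\left(Y \right)} = -30 - Y$ ($f{\left(Y \right)} = 2 - \left(\left(Y + 2\right) + 30\right) = 2 - \left(\left(2 + Y\right) + 30\right) = 2 - \left(32 + Y\right) = -30 - Y$)
$f{\left(-13 \right)} \left(-3539\right) = \left(-30 - -13\right) \left(-3539\right) = \left(-30 + 13\right) \left(-3539\right) = \left(-17\right) \left(-3539\right) = 60163$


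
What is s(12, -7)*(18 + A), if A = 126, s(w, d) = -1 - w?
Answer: -1872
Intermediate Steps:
s(12, -7)*(18 + A) = (-1 - 1*12)*(18 + 126) = (-1 - 12)*144 = -13*144 = -1872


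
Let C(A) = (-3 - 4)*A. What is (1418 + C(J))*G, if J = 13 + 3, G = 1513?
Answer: 1975978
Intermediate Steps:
J = 16
C(A) = -7*A
(1418 + C(J))*G = (1418 - 7*16)*1513 = (1418 - 112)*1513 = 1306*1513 = 1975978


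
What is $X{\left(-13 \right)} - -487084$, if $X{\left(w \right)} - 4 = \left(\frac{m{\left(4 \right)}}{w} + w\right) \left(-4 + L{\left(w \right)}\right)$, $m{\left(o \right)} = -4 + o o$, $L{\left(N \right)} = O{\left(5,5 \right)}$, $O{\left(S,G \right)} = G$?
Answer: $\frac{6331963}{13} \approx 4.8707 \cdot 10^{5}$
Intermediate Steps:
$L{\left(N \right)} = 5$
$m{\left(o \right)} = -4 + o^{2}$
$X{\left(w \right)} = 4 + w + \frac{12}{w}$ ($X{\left(w \right)} = 4 + \left(\frac{-4 + 4^{2}}{w} + w\right) \left(-4 + 5\right) = 4 + \left(\frac{-4 + 16}{w} + w\right) 1 = 4 + \left(\frac{12}{w} + w\right) 1 = 4 + \left(w + \frac{12}{w}\right) 1 = 4 + \left(w + \frac{12}{w}\right) = 4 + w + \frac{12}{w}$)
$X{\left(-13 \right)} - -487084 = \left(4 - 13 + \frac{12}{-13}\right) - -487084 = \left(4 - 13 + 12 \left(- \frac{1}{13}\right)\right) + 487084 = \left(4 - 13 - \frac{12}{13}\right) + 487084 = - \frac{129}{13} + 487084 = \frac{6331963}{13}$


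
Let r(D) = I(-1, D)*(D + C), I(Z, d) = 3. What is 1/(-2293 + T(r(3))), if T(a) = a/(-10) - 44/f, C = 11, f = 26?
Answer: -65/149428 ≈ -0.00043499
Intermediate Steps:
r(D) = 33 + 3*D (r(D) = 3*(D + 11) = 3*(11 + D) = 33 + 3*D)
T(a) = -22/13 - a/10 (T(a) = a/(-10) - 44/26 = a*(-1/10) - 44*1/26 = -a/10 - 22/13 = -22/13 - a/10)
1/(-2293 + T(r(3))) = 1/(-2293 + (-22/13 - (33 + 3*3)/10)) = 1/(-2293 + (-22/13 - (33 + 9)/10)) = 1/(-2293 + (-22/13 - 1/10*42)) = 1/(-2293 + (-22/13 - 21/5)) = 1/(-2293 - 383/65) = 1/(-149428/65) = -65/149428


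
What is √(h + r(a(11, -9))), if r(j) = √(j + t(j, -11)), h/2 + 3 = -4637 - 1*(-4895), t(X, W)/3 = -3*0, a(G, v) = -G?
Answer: √(510 + I*√11) ≈ 22.583 + 0.07343*I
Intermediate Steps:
t(X, W) = 0 (t(X, W) = 3*(-3*0) = 3*0 = 0)
h = 510 (h = -6 + 2*(-4637 - 1*(-4895)) = -6 + 2*(-4637 + 4895) = -6 + 2*258 = -6 + 516 = 510)
r(j) = √j (r(j) = √(j + 0) = √j)
√(h + r(a(11, -9))) = √(510 + √(-1*11)) = √(510 + √(-11)) = √(510 + I*√11)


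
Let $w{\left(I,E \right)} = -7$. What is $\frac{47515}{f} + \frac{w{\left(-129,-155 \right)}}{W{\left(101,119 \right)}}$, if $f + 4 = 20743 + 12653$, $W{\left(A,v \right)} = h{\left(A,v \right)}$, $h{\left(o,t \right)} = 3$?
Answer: $- \frac{91199}{100176} \approx -0.91039$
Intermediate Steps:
$W{\left(A,v \right)} = 3$
$f = 33392$ ($f = -4 + \left(20743 + 12653\right) = -4 + 33396 = 33392$)
$\frac{47515}{f} + \frac{w{\left(-129,-155 \right)}}{W{\left(101,119 \right)}} = \frac{47515}{33392} - \frac{7}{3} = - \frac{91199}{100176}$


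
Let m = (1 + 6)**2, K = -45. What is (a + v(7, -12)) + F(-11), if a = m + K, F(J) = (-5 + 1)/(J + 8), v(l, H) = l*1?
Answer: 37/3 ≈ 12.333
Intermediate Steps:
v(l, H) = l
m = 49 (m = 7**2 = 49)
F(J) = -4/(8 + J)
a = 4 (a = 49 - 45 = 4)
(a + v(7, -12)) + F(-11) = (4 + 7) - 4/(8 - 11) = 11 - 4/(-3) = 11 - 4*(-1/3) = 11 + 4/3 = 37/3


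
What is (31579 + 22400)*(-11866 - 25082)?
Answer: -1994416092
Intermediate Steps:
(31579 + 22400)*(-11866 - 25082) = 53979*(-36948) = -1994416092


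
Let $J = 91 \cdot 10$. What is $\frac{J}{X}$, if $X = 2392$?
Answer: $\frac{35}{92} \approx 0.38043$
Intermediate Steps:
$J = 910$
$\frac{J}{X} = \frac{910}{2392} = 910 \cdot \frac{1}{2392} = \frac{35}{92}$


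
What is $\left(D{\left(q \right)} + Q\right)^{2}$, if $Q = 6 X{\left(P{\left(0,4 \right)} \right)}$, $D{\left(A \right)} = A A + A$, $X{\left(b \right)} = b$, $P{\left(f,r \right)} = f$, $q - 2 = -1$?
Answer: $4$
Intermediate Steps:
$q = 1$ ($q = 2 - 1 = 1$)
$D{\left(A \right)} = A + A^{2}$ ($D{\left(A \right)} = A^{2} + A = A + A^{2}$)
$Q = 0$ ($Q = 6 \cdot 0 = 0$)
$\left(D{\left(q \right)} + Q\right)^{2} = \left(1 \left(1 + 1\right) + 0\right)^{2} = \left(1 \cdot 2 + 0\right)^{2} = \left(2 + 0\right)^{2} = 2^{2} = 4$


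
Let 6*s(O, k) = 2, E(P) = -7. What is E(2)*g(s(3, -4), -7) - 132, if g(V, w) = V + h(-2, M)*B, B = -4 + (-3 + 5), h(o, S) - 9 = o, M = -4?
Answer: -109/3 ≈ -36.333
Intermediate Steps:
s(O, k) = 1/3 (s(O, k) = (1/6)*2 = 1/3)
h(o, S) = 9 + o
B = -2 (B = -4 + 2 = -2)
g(V, w) = -14 + V (g(V, w) = V + (9 - 2)*(-2) = V + 7*(-2) = V - 14 = -14 + V)
E(2)*g(s(3, -4), -7) - 132 = -7*(-14 + 1/3) - 132 = -7*(-41/3) - 132 = 287/3 - 132 = -109/3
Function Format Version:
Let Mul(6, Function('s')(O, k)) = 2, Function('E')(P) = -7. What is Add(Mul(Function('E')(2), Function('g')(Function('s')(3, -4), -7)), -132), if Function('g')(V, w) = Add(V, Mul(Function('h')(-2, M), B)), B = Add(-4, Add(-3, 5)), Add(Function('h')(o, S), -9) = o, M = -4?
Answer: Rational(-109, 3) ≈ -36.333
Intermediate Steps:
Function('s')(O, k) = Rational(1, 3) (Function('s')(O, k) = Mul(Rational(1, 6), 2) = Rational(1, 3))
Function('h')(o, S) = Add(9, o)
B = -2 (B = Add(-4, 2) = -2)
Function('g')(V, w) = Add(-14, V) (Function('g')(V, w) = Add(V, Mul(Add(9, -2), -2)) = Add(V, Mul(7, -2)) = Add(V, -14) = Add(-14, V))
Add(Mul(Function('E')(2), Function('g')(Function('s')(3, -4), -7)), -132) = Add(Mul(-7, Add(-14, Rational(1, 3))), -132) = Add(Mul(-7, Rational(-41, 3)), -132) = Add(Rational(287, 3), -132) = Rational(-109, 3)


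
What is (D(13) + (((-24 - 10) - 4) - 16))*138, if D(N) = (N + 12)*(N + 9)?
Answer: 68448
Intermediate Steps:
D(N) = (9 + N)*(12 + N) (D(N) = (12 + N)*(9 + N) = (9 + N)*(12 + N))
(D(13) + (((-24 - 10) - 4) - 16))*138 = ((108 + 13**2 + 21*13) + (((-24 - 10) - 4) - 16))*138 = ((108 + 169 + 273) + ((-34 - 4) - 16))*138 = (550 + (-38 - 16))*138 = (550 - 54)*138 = 496*138 = 68448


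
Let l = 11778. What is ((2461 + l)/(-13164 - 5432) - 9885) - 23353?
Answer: -618108087/18596 ≈ -33239.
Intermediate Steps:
((2461 + l)/(-13164 - 5432) - 9885) - 23353 = ((2461 + 11778)/(-13164 - 5432) - 9885) - 23353 = (14239/(-18596) - 9885) - 23353 = (14239*(-1/18596) - 9885) - 23353 = (-14239/18596 - 9885) - 23353 = -183835699/18596 - 23353 = -618108087/18596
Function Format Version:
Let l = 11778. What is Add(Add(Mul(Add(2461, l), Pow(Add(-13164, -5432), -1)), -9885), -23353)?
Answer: Rational(-618108087, 18596) ≈ -33239.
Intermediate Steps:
Add(Add(Mul(Add(2461, l), Pow(Add(-13164, -5432), -1)), -9885), -23353) = Add(Add(Mul(Add(2461, 11778), Pow(Add(-13164, -5432), -1)), -9885), -23353) = Add(Add(Mul(14239, Pow(-18596, -1)), -9885), -23353) = Add(Add(Mul(14239, Rational(-1, 18596)), -9885), -23353) = Add(Add(Rational(-14239, 18596), -9885), -23353) = Add(Rational(-183835699, 18596), -23353) = Rational(-618108087, 18596)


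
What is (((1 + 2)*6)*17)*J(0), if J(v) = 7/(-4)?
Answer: -1071/2 ≈ -535.50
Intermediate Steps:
J(v) = -7/4 (J(v) = 7*(-¼) = -7/4)
(((1 + 2)*6)*17)*J(0) = (((1 + 2)*6)*17)*(-7/4) = ((3*6)*17)*(-7/4) = (18*17)*(-7/4) = 306*(-7/4) = -1071/2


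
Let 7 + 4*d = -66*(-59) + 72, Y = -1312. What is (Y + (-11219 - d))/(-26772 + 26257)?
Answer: 54083/2060 ≈ 26.254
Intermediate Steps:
d = 3959/4 (d = -7/4 + (-66*(-59) + 72)/4 = -7/4 + (3894 + 72)/4 = -7/4 + (1/4)*3966 = -7/4 + 1983/2 = 3959/4 ≈ 989.75)
(Y + (-11219 - d))/(-26772 + 26257) = (-1312 + (-11219 - 1*3959/4))/(-26772 + 26257) = (-1312 + (-11219 - 3959/4))/(-515) = (-1312 - 48835/4)*(-1/515) = -54083/4*(-1/515) = 54083/2060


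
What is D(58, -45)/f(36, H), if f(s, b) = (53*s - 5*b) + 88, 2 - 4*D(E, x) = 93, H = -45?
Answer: -91/8884 ≈ -0.010243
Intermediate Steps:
D(E, x) = -91/4 (D(E, x) = ½ - ¼*93 = ½ - 93/4 = -91/4)
f(s, b) = 88 - 5*b + 53*s (f(s, b) = (-5*b + 53*s) + 88 = 88 - 5*b + 53*s)
D(58, -45)/f(36, H) = -91/(4*(88 - 5*(-45) + 53*36)) = -91/(4*(88 + 225 + 1908)) = -91/4/2221 = -91/4*1/2221 = -91/8884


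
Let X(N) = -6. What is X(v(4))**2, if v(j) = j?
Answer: 36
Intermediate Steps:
X(v(4))**2 = (-6)**2 = 36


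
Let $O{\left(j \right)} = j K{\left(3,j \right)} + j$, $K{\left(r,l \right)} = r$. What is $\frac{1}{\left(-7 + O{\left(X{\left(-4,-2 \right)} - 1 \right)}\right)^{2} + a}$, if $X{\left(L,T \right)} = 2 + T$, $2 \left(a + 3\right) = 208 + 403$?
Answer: $\frac{2}{847} \approx 0.0023613$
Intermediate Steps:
$a = \frac{605}{2}$ ($a = -3 + \frac{208 + 403}{2} = -3 + \frac{1}{2} \cdot 611 = -3 + \frac{611}{2} = \frac{605}{2} \approx 302.5$)
$O{\left(j \right)} = 4 j$ ($O{\left(j \right)} = j 3 + j = 3 j + j = 4 j$)
$\frac{1}{\left(-7 + O{\left(X{\left(-4,-2 \right)} - 1 \right)}\right)^{2} + a} = \frac{1}{\left(-7 + 4 \left(\left(2 - 2\right) - 1\right)\right)^{2} + \frac{605}{2}} = \frac{1}{\left(-7 + 4 \left(0 - 1\right)\right)^{2} + \frac{605}{2}} = \frac{1}{\left(-7 + 4 \left(-1\right)\right)^{2} + \frac{605}{2}} = \frac{1}{\left(-7 - 4\right)^{2} + \frac{605}{2}} = \frac{1}{\left(-11\right)^{2} + \frac{605}{2}} = \frac{1}{121 + \frac{605}{2}} = \frac{1}{\frac{847}{2}} = \frac{2}{847}$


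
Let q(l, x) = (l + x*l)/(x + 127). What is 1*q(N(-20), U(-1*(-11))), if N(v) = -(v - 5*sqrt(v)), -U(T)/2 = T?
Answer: -4 - 2*I*sqrt(5) ≈ -4.0 - 4.4721*I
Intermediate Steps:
U(T) = -2*T
N(v) = -v + 5*sqrt(v)
q(l, x) = (l + l*x)/(127 + x)
1*q(N(-20), U(-1*(-11))) = 1*((-1*(-20) + 5*sqrt(-20))*(1 - (-2)*(-11))/(127 - (-2)*(-11))) = 1*((20 + 5*(2*I*sqrt(5)))*(1 - 2*11)/(127 - 2*11)) = 1*((20 + 10*I*sqrt(5))*(1 - 22)/(127 - 22)) = 1*((20 + 10*I*sqrt(5))*(-21)/105) = 1*((20 + 10*I*sqrt(5))*(1/105)*(-21)) = 1*(-4 - 2*I*sqrt(5)) = -4 - 2*I*sqrt(5)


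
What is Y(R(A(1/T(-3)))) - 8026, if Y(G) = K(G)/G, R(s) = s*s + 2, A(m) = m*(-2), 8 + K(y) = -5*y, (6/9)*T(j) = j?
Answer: -715083/89 ≈ -8034.6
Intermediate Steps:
T(j) = 3*j/2
K(y) = -8 - 5*y
A(m) = -2*m
R(s) = 2 + s**2 (R(s) = s**2 + 2 = 2 + s**2)
Y(G) = (-8 - 5*G)/G
Y(R(A(1/T(-3)))) - 8026 = (-5 - 8/(2 + (-2/((3/2)*(-3)))**2)) - 8026 = (-5 - 8/(2 + (-2/(-9/2))**2)) - 8026 = (-5 - 8/(2 + (-2*(-2/9))**2)) - 8026 = (-5 - 8/(2 + (4/9)**2)) - 8026 = (-5 - 8/(2 + 16/81)) - 8026 = (-5 - 8/178/81) - 8026 = (-5 - 8*81/178) - 8026 = (-5 - 324/89) - 8026 = -769/89 - 8026 = -715083/89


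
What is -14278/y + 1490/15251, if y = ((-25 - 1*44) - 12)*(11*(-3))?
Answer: -19433728/3705993 ≈ -5.2439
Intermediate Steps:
y = 2673 (y = ((-25 - 44) - 12)*(-33) = (-69 - 12)*(-33) = -81*(-33) = 2673)
-14278/y + 1490/15251 = -14278/2673 + 1490/15251 = -14278*1/2673 + 1490*(1/15251) = -1298/243 + 1490/15251 = -19433728/3705993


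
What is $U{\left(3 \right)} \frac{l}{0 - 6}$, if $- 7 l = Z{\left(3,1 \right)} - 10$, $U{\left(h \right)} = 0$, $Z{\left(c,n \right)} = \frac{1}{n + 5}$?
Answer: $0$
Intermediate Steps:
$Z{\left(c,n \right)} = \frac{1}{5 + n}$
$l = \frac{59}{42}$ ($l = - \frac{\frac{1}{5 + 1} - 10}{7} = - \frac{\frac{1}{6} - 10}{7} = \left(- \frac{1}{7}\right) \left(- \frac{59}{6}\right) = \frac{59}{42} \approx 1.4048$)
$U{\left(3 \right)} \frac{l}{0 - 6} = 0 \frac{59}{42 \left(0 - 6\right)} = 0 \frac{59}{42 \left(-6\right)} = 0 \cdot \frac{59}{42} \left(- \frac{1}{6}\right) = 0 \left(- \frac{59}{252}\right) = 0$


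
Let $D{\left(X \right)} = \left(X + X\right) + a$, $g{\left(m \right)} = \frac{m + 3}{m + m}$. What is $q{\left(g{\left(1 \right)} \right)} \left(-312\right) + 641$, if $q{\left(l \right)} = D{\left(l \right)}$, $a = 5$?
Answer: $-2167$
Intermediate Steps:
$g{\left(m \right)} = \frac{3 + m}{2 m}$
$D{\left(X \right)} = 5 + 2 X$ ($D{\left(X \right)} = \left(X + X\right) + 5 = 2 X + 5 = 5 + 2 X$)
$q{\left(l \right)} = 5 + 2 l$
$q{\left(g{\left(1 \right)} \right)} \left(-312\right) + 641 = \left(5 + 2 \frac{3 + 1}{2 \cdot 1}\right) \left(-312\right) + 641 = \left(5 + 2 \cdot \frac{1}{2} \cdot 1 \cdot 4\right) \left(-312\right) + 641 = \left(5 + 2 \cdot 2\right) \left(-312\right) + 641 = \left(5 + 4\right) \left(-312\right) + 641 = 9 \left(-312\right) + 641 = -2808 + 641 = -2167$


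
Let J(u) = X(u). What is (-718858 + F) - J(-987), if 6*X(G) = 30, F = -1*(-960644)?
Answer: 241781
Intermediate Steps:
F = 960644
X(G) = 5 (X(G) = (⅙)*30 = 5)
J(u) = 5
(-718858 + F) - J(-987) = (-718858 + 960644) - 1*5 = 241786 - 5 = 241781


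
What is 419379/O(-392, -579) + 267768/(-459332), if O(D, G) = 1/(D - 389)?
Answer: -37611826607109/114833 ≈ -3.2754e+8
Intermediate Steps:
O(D, G) = 1/(-389 + D)
419379/O(-392, -579) + 267768/(-459332) = 419379/(1/(-389 - 392)) + 267768/(-459332) = 419379/(1/(-781)) + 267768*(-1/459332) = 419379/(-1/781) - 66942/114833 = 419379*(-781) - 66942/114833 = -327534999 - 66942/114833 = -37611826607109/114833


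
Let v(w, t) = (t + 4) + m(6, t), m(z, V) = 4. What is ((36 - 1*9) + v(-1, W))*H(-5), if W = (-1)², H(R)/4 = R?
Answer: -720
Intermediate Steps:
H(R) = 4*R
W = 1
v(w, t) = 8 + t (v(w, t) = (t + 4) + 4 = (4 + t) + 4 = 8 + t)
((36 - 1*9) + v(-1, W))*H(-5) = ((36 - 1*9) + (8 + 1))*(4*(-5)) = ((36 - 9) + 9)*(-20) = (27 + 9)*(-20) = 36*(-20) = -720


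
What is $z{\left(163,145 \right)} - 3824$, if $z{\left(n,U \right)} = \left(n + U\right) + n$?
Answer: $-3353$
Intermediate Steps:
$z{\left(n,U \right)} = U + 2 n$ ($z{\left(n,U \right)} = \left(U + n\right) + n = U + 2 n$)
$z{\left(163,145 \right)} - 3824 = \left(145 + 2 \cdot 163\right) - 3824 = \left(145 + 326\right) - 3824 = 471 - 3824 = -3353$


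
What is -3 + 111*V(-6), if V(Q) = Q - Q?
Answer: -3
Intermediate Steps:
V(Q) = 0
-3 + 111*V(-6) = -3 + 111*0 = -3 + 0 = -3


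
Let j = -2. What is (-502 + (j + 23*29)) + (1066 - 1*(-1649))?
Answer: 2878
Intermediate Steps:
(-502 + (j + 23*29)) + (1066 - 1*(-1649)) = (-502 + (-2 + 23*29)) + (1066 - 1*(-1649)) = (-502 + (-2 + 667)) + (1066 + 1649) = (-502 + 665) + 2715 = 163 + 2715 = 2878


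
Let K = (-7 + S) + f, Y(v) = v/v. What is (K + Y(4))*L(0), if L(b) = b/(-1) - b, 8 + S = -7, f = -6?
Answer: 0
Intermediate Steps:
S = -15 (S = -8 - 7 = -15)
Y(v) = 1
L(b) = -2*b (L(b) = b*(-1) - b = -b - b = -2*b)
K = -28 (K = (-7 - 15) - 6 = -22 - 6 = -28)
(K + Y(4))*L(0) = (-28 + 1)*(-2*0) = -27*0 = 0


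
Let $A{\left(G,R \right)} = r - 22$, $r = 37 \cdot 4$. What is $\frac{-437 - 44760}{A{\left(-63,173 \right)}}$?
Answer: $- \frac{45197}{126} \approx -358.71$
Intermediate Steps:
$r = 148$
$A{\left(G,R \right)} = 126$ ($A{\left(G,R \right)} = 148 - 22 = 126$)
$\frac{-437 - 44760}{A{\left(-63,173 \right)}} = \frac{-437 - 44760}{126} = \left(-45197\right) \frac{1}{126} = - \frac{45197}{126}$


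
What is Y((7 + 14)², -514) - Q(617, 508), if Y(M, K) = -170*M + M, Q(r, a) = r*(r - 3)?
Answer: -453367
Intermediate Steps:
Q(r, a) = r*(-3 + r)
Y(M, K) = -169*M
Y((7 + 14)², -514) - Q(617, 508) = -169*(7 + 14)² - 617*(-3 + 617) = -169*21² - 617*614 = -169*441 - 1*378838 = -74529 - 378838 = -453367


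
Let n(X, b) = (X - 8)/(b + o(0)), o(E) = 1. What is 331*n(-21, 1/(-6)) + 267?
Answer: -56259/5 ≈ -11252.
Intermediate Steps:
n(X, b) = (-8 + X)/(1 + b) (n(X, b) = (X - 8)/(b + 1) = (-8 + X)/(1 + b))
331*n(-21, 1/(-6)) + 267 = 331*((-8 - 21)/(1 + 1/(-6))) + 267 = 331*(-29/(1 - 1/6)) + 267 = 331*(-29/(5/6)) + 267 = 331*((6/5)*(-29)) + 267 = 331*(-174/5) + 267 = -57594/5 + 267 = -56259/5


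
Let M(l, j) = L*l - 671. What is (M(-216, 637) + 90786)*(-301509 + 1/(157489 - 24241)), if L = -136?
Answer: -4800607232863421/133248 ≈ -3.6028e+10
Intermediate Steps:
M(l, j) = -671 - 136*l (M(l, j) = -136*l - 671 = -671 - 136*l)
(M(-216, 637) + 90786)*(-301509 + 1/(157489 - 24241)) = ((-671 - 136*(-216)) + 90786)*(-301509 + 1/(157489 - 24241)) = ((-671 + 29376) + 90786)*(-301509 + 1/133248) = (28705 + 90786)*(-301509 + 1/133248) = 119491*(-40175471231/133248) = -4800607232863421/133248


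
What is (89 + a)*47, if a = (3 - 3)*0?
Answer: 4183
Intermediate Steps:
a = 0 (a = 0*0 = 0)
(89 + a)*47 = (89 + 0)*47 = 89*47 = 4183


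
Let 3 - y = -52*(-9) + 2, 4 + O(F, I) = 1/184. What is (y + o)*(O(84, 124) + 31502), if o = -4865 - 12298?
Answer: -51088504895/92 ≈ -5.5531e+8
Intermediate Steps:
O(F, I) = -735/184 (O(F, I) = -4 + 1/184 = -735/184)
o = -17163
y = -467 (y = 3 - (-52*(-9) + 2) = 3 - (468 + 2) = 3 - 1*470 = 3 - 470 = -467)
(y + o)*(O(84, 124) + 31502) = (-467 - 17163)*(-735/184 + 31502) = -17630*5795633/184 = -51088504895/92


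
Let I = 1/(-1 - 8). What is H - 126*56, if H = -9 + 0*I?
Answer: -7065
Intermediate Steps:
I = -1/9 (I = 1/(-9) = -1/9 ≈ -0.11111)
H = -9 (H = -9 + 0*(-1/9) = -9 + 0 = -9)
H - 126*56 = -9 - 126*56 = -9 - 7056 = -7065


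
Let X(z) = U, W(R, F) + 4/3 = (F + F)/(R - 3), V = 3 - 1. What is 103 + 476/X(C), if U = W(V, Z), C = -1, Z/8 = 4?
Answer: 670/7 ≈ 95.714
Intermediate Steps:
Z = 32 (Z = 8*4 = 32)
V = 2
W(R, F) = -4/3 + 2*F/(-3 + R) (W(R, F) = -4/3 + (F + F)/(R - 3) = -4/3 + (2*F)/(-3 + R) = -4/3 + 2*F/(-3 + R))
U = -196/3 (U = 2*(6 - 2*2 + 3*32)/(3*(-3 + 2)) = (⅔)*(6 - 4 + 96)/(-1) = (⅔)*(-1)*98 = -196/3 ≈ -65.333)
X(z) = -196/3
103 + 476/X(C) = 103 + 476/(-196/3) = 103 + 476*(-3/196) = 103 - 51/7 = 670/7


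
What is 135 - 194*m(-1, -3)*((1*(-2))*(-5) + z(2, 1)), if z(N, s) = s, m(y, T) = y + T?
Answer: 8671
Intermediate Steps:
m(y, T) = T + y
135 - 194*m(-1, -3)*((1*(-2))*(-5) + z(2, 1)) = 135 - 194*(-3 - 1)*((1*(-2))*(-5) + 1) = 135 - (-776)*(-2*(-5) + 1) = 135 - (-776)*(10 + 1) = 135 - (-776)*11 = 135 - 194*(-44) = 135 + 8536 = 8671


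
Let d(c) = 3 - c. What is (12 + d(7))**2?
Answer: 64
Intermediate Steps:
(12 + d(7))**2 = (12 + (3 - 1*7))**2 = (12 + (3 - 7))**2 = (12 - 4)**2 = 8**2 = 64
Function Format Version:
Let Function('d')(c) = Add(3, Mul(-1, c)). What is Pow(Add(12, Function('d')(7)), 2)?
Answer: 64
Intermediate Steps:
Pow(Add(12, Function('d')(7)), 2) = Pow(Add(12, Add(3, Mul(-1, 7))), 2) = Pow(Add(12, Add(3, -7)), 2) = Pow(Add(12, -4), 2) = Pow(8, 2) = 64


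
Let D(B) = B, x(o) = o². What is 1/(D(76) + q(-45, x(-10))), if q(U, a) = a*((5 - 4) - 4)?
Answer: -1/224 ≈ -0.0044643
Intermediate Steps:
q(U, a) = -3*a (q(U, a) = a*(1 - 4) = a*(-3) = -3*a)
1/(D(76) + q(-45, x(-10))) = 1/(76 - 3*(-10)²) = 1/(76 - 3*100) = 1/(76 - 300) = 1/(-224) = -1/224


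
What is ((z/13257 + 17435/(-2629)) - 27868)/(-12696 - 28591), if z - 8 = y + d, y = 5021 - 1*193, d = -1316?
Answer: 88317783229/130814680401 ≈ 0.67514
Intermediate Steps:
y = 4828 (y = 5021 - 193 = 4828)
z = 3520 (z = 8 + (4828 - 1316) = 8 + 3512 = 3520)
((z/13257 + 17435/(-2629)) - 27868)/(-12696 - 28591) = ((3520/13257 + 17435/(-2629)) - 27868)/(-12696 - 28591) = ((3520*(1/13257) + 17435*(-1/2629)) - 27868)/(-41287) = ((3520/13257 - 1585/239) - 27868)*(-1/41287) = (-20171065/3168423 - 27868)*(-1/41287) = -88317783229/3168423*(-1/41287) = 88317783229/130814680401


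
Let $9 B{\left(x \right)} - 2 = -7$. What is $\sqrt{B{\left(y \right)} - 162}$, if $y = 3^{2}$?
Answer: $\frac{i \sqrt{1463}}{3} \approx 12.75 i$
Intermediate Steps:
$y = 9$
$B{\left(x \right)} = - \frac{5}{9}$ ($B{\left(x \right)} = \frac{2}{9} + \frac{1}{9} \left(-7\right) = \frac{2}{9} - \frac{7}{9} = - \frac{5}{9}$)
$\sqrt{B{\left(y \right)} - 162} = \sqrt{- \frac{5}{9} - 162} = \sqrt{- \frac{1463}{9}} = \frac{i \sqrt{1463}}{3}$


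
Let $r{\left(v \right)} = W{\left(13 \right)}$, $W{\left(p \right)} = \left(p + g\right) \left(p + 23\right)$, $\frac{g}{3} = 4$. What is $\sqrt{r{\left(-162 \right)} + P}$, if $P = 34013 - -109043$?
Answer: $2 \sqrt{35989} \approx 379.42$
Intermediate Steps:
$g = 12$ ($g = 3 \cdot 4 = 12$)
$P = 143056$ ($P = 34013 + 109043 = 143056$)
$W{\left(p \right)} = \left(12 + p\right) \left(23 + p\right)$ ($W{\left(p \right)} = \left(p + 12\right) \left(p + 23\right) = \left(12 + p\right) \left(23 + p\right)$)
$r{\left(v \right)} = 900$ ($r{\left(v \right)} = 276 + 13^{2} + 35 \cdot 13 = 276 + 169 + 455 = 900$)
$\sqrt{r{\left(-162 \right)} + P} = \sqrt{900 + 143056} = \sqrt{143956} = 2 \sqrt{35989}$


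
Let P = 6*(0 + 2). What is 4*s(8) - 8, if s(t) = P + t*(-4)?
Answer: -88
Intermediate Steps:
P = 12 (P = 6*2 = 12)
s(t) = 12 - 4*t (s(t) = 12 + t*(-4) = 12 - 4*t)
4*s(8) - 8 = 4*(12 - 4*8) - 8 = 4*(12 - 32) - 8 = 4*(-20) - 8 = -80 - 8 = -88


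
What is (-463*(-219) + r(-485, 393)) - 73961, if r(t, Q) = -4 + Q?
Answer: 27825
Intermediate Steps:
(-463*(-219) + r(-485, 393)) - 73961 = (-463*(-219) + (-4 + 393)) - 73961 = (101397 + 389) - 73961 = 101786 - 73961 = 27825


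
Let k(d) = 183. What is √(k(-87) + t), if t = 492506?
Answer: √492689 ≈ 701.92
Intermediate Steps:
√(k(-87) + t) = √(183 + 492506) = √492689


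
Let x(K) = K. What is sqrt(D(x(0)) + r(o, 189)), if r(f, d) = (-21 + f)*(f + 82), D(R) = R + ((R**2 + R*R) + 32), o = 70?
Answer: 2*sqrt(1870) ≈ 86.487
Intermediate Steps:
D(R) = 32 + R + 2*R**2 (D(R) = R + ((R**2 + R**2) + 32) = R + (2*R**2 + 32) = R + (32 + 2*R**2) = 32 + R + 2*R**2)
r(f, d) = (-21 + f)*(82 + f)
sqrt(D(x(0)) + r(o, 189)) = sqrt((32 + 0 + 2*0**2) + (-1722 + 70**2 + 61*70)) = sqrt((32 + 0 + 2*0) + (-1722 + 4900 + 4270)) = sqrt((32 + 0 + 0) + 7448) = sqrt(32 + 7448) = sqrt(7480) = 2*sqrt(1870)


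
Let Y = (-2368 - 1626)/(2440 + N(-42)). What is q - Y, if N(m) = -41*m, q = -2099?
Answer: -4366022/2081 ≈ -2098.0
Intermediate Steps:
Y = -1997/2081 (Y = (-2368 - 1626)/(2440 - 41*(-42)) = -3994/(2440 + 1722) = -3994/4162 = -3994*1/4162 = -1997/2081 ≈ -0.95963)
q - Y = -2099 - 1*(-1997/2081) = -2099 + 1997/2081 = -4366022/2081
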